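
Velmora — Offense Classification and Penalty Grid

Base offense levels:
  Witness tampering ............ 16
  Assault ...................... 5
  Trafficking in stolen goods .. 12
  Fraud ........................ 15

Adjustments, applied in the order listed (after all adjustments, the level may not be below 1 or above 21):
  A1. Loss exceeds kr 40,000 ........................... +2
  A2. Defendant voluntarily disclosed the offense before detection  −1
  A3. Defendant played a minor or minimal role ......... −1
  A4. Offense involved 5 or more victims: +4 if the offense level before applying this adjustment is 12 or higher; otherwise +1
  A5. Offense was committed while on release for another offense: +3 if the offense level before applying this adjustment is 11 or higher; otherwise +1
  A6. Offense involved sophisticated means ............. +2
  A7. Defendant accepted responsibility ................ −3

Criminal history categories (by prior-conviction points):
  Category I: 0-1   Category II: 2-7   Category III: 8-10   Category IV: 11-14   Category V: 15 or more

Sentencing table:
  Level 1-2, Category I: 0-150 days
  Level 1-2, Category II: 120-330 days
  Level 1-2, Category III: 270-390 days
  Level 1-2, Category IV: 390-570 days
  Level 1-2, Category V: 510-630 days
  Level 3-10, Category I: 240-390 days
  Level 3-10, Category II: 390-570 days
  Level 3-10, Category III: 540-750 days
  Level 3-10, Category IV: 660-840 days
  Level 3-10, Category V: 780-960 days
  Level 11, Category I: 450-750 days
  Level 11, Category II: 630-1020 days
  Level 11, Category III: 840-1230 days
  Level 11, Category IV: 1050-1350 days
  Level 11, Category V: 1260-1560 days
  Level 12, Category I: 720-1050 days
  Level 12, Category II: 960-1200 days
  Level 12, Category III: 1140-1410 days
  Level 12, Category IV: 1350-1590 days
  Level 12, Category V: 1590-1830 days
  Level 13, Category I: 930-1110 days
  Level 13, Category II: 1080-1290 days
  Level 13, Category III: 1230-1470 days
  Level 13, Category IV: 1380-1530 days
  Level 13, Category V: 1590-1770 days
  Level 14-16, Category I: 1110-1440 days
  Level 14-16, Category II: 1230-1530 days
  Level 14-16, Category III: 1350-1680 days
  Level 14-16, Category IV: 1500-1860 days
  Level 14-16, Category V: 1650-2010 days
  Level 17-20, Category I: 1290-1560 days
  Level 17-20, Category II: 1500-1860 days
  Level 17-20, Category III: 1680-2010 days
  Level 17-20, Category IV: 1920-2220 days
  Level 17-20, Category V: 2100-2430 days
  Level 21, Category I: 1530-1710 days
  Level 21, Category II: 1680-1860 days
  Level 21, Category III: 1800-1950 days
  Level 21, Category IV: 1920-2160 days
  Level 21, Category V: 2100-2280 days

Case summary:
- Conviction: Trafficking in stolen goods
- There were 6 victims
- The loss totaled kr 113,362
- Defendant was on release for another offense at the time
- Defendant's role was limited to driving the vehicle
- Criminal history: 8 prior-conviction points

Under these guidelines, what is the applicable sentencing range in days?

1680-2010 days

Base offense level for trafficking in stolen goods: 12.
A1 applies: 12 + 2 = 14.
A2 does not apply.
A3 applies: 14 − 1 = 13.
A4 applies (level before this adjustment is 13 ≥ 12, so +4): 13 + 4 = 17.
A5 applies (level before this adjustment is 17 ≥ 11, so +3): 17 + 3 = 20.
A6 does not apply.
Final offense level: 20.
Criminal history: 8 prior points → Category III (8-10).
Level 20 falls in the 17-20 band.
Grid: Level 17-20 × Category III = 1680-2010 days.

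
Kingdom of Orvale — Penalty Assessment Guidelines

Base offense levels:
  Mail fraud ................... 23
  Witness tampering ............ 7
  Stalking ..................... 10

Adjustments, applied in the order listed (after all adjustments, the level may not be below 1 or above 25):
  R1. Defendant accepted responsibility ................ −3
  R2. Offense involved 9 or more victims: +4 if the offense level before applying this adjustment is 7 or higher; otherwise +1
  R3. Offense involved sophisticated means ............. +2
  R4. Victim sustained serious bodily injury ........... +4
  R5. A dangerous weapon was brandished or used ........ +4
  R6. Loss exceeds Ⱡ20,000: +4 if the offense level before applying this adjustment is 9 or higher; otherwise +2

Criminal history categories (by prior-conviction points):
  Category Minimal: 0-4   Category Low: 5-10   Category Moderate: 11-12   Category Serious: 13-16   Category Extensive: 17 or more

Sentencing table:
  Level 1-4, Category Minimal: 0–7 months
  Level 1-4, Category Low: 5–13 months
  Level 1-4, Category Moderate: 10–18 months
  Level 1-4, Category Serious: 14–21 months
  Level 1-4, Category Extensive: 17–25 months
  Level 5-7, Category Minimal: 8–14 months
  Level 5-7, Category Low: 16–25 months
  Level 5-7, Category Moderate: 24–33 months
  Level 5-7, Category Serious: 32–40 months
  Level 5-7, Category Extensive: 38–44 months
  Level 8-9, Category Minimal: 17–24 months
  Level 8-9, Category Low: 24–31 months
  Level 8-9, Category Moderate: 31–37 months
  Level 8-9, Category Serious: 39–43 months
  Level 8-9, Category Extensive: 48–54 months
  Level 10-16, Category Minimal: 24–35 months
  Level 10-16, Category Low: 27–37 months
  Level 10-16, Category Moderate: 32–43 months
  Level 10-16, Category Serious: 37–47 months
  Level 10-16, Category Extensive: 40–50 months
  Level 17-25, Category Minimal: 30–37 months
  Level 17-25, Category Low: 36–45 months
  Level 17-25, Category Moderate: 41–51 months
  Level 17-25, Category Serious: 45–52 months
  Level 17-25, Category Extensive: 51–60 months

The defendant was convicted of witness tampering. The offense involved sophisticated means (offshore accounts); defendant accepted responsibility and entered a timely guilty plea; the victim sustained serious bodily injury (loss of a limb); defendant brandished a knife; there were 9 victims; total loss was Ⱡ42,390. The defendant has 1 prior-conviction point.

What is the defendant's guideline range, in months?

30-37 months

Base offense level for witness tampering: 7.
R1 applies: 7 − 3 = 4.
R2 applies (level before this adjustment is 4 < 7, so +1): 4 + 1 = 5.
R3 applies: 5 + 2 = 7.
R4 applies: 7 + 4 = 11.
R5 applies: 11 + 4 = 15.
R6 applies (level before this adjustment is 15 ≥ 9, so +4): 15 + 4 = 19.
Final offense level: 19.
Criminal history: 1 prior point → Category Minimal (0-4).
Level 19 falls in the 17-25 band.
Grid: Level 17-25 × Category Minimal = 30-37 months.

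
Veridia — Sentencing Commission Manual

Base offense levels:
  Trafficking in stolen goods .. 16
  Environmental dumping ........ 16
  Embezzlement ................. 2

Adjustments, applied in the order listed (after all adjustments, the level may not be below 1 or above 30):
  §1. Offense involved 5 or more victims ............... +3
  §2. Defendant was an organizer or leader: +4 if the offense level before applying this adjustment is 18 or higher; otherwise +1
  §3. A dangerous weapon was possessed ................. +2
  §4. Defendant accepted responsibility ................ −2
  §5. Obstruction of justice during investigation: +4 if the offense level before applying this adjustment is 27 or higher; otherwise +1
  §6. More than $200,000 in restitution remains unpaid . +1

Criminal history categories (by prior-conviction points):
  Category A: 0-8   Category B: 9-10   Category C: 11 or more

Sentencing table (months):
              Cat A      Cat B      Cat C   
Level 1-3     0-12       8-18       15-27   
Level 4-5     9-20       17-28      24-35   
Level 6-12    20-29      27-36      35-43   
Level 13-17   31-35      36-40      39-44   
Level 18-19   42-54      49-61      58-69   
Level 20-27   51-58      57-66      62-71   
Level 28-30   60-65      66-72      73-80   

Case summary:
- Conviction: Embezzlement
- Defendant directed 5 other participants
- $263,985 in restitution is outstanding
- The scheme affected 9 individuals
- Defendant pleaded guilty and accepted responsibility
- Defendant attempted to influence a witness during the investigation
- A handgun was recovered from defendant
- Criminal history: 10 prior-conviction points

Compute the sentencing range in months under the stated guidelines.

27-36 months

Base offense level for embezzlement: 2.
§1 applies: 2 + 3 = 5.
§2 applies (level before this adjustment is 5 < 18, so +1): 5 + 1 = 6.
§3 applies: 6 + 2 = 8.
§4 applies: 8 − 2 = 6.
§5 applies (level before this adjustment is 6 < 27, so +1): 6 + 1 = 7.
§6 applies: 7 + 1 = 8.
Final offense level: 8.
Criminal history: 10 prior points → Category B (9-10).
Level 8 falls in the 6-12 band.
Grid: Level 6-12 × Category B = 27-36 months.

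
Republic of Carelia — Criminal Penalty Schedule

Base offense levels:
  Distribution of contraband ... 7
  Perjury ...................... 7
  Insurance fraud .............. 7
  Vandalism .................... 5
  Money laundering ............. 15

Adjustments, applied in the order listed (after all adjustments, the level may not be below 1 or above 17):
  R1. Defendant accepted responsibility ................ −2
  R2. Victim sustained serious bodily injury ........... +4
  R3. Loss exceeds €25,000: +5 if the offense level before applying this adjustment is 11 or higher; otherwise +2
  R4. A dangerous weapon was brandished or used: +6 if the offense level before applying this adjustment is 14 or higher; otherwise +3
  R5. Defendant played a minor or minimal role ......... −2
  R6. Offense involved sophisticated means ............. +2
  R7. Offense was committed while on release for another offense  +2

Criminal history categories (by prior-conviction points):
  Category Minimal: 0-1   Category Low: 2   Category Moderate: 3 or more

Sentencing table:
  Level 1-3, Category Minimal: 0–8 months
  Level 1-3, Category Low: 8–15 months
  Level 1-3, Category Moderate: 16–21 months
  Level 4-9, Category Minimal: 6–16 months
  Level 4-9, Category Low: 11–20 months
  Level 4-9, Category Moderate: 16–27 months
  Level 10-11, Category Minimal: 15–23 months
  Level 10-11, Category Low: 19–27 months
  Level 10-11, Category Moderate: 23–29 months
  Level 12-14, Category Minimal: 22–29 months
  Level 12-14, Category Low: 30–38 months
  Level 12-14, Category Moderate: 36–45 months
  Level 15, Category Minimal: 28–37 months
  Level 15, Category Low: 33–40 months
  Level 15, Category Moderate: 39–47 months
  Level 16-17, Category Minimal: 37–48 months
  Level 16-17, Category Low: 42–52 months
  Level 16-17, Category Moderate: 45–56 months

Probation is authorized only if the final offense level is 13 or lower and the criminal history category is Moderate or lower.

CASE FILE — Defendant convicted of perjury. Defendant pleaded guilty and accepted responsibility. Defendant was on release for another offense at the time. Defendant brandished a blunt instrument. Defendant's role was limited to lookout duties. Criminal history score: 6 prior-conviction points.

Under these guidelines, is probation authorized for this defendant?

Base offense level for perjury: 7.
R1 applies: 7 − 2 = 5.
R2 does not apply.
R3 does not apply.
R4 applies (level before this adjustment is 5 < 14, so +3): 5 + 3 = 8.
R5 applies: 8 − 2 = 6.
R6 does not apply.
R7 applies: 6 + 2 = 8.
Final offense level: 8.
Criminal history: 6 prior points → Category Moderate (3+).
Level 8 falls in the 4-9 band.
Grid: Level 4-9 × Category Moderate = 16-27 months.
Probation check: level 8 ≤ 13 and category Moderate ≤ Moderate → eligible.

Yes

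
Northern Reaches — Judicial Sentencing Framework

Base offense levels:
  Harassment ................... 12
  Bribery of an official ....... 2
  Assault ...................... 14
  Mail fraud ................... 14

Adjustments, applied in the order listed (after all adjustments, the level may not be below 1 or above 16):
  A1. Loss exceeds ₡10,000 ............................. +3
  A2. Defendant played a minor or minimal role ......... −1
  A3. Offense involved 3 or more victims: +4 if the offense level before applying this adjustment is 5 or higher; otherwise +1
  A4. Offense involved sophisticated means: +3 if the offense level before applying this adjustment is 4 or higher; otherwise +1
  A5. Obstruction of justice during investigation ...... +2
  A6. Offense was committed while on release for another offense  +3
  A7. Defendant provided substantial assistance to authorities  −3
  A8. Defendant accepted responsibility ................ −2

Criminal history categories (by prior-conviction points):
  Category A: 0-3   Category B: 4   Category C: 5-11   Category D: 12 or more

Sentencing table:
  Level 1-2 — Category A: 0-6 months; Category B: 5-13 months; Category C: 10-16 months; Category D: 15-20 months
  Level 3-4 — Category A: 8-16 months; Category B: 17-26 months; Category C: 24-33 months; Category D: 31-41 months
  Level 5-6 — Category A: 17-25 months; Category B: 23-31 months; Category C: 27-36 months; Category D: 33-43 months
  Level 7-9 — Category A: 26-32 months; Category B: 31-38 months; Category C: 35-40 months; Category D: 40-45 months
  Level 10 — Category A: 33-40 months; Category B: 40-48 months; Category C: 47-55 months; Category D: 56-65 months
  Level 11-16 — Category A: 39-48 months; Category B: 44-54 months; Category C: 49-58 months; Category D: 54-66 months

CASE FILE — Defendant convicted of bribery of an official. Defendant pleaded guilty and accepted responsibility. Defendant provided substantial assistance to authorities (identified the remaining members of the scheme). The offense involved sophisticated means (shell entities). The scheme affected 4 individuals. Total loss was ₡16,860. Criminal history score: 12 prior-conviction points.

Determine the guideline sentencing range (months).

Base offense level for bribery of an official: 2.
A1 applies: 2 + 3 = 5.
A3 applies (level before this adjustment is 5 ≥ 5, so +4): 5 + 4 = 9.
A4 applies (level before this adjustment is 9 ≥ 4, so +3): 9 + 3 = 12.
A6 does not apply.
A7 applies: 12 − 3 = 9.
A8 applies: 9 − 2 = 7.
Final offense level: 7.
Criminal history: 12 prior points → Category D (12+).
Level 7 falls in the 7-9 band.
Grid: Level 7-9 × Category D = 40-45 months.

40-45 months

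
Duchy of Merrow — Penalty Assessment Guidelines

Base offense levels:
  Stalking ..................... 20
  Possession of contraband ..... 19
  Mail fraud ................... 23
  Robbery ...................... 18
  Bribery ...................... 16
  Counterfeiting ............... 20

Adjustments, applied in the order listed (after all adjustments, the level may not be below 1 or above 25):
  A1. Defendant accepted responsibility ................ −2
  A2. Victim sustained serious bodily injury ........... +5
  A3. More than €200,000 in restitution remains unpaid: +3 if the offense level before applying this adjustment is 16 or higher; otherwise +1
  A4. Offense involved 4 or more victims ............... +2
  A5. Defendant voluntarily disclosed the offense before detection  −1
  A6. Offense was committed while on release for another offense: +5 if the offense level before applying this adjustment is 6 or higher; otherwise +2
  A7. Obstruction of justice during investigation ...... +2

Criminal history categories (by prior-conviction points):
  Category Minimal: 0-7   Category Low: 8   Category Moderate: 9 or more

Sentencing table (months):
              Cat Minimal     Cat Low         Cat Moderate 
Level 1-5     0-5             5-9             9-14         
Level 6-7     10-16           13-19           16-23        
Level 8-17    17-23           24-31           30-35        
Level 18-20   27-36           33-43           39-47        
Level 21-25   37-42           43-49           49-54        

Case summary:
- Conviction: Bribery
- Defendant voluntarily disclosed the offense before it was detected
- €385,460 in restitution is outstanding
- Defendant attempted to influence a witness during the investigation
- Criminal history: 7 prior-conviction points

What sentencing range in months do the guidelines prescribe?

Base offense level for bribery: 16.
A1 does not apply.
A2 does not apply.
A3 applies (level before this adjustment is 16 ≥ 16, so +3): 16 + 3 = 19.
A5 applies: 19 − 1 = 18.
A7 applies: 18 + 2 = 20.
Final offense level: 20.
Criminal history: 7 prior points → Category Minimal (0-7).
Level 20 falls in the 18-20 band.
Grid: Level 18-20 × Category Minimal = 27-36 months.

27-36 months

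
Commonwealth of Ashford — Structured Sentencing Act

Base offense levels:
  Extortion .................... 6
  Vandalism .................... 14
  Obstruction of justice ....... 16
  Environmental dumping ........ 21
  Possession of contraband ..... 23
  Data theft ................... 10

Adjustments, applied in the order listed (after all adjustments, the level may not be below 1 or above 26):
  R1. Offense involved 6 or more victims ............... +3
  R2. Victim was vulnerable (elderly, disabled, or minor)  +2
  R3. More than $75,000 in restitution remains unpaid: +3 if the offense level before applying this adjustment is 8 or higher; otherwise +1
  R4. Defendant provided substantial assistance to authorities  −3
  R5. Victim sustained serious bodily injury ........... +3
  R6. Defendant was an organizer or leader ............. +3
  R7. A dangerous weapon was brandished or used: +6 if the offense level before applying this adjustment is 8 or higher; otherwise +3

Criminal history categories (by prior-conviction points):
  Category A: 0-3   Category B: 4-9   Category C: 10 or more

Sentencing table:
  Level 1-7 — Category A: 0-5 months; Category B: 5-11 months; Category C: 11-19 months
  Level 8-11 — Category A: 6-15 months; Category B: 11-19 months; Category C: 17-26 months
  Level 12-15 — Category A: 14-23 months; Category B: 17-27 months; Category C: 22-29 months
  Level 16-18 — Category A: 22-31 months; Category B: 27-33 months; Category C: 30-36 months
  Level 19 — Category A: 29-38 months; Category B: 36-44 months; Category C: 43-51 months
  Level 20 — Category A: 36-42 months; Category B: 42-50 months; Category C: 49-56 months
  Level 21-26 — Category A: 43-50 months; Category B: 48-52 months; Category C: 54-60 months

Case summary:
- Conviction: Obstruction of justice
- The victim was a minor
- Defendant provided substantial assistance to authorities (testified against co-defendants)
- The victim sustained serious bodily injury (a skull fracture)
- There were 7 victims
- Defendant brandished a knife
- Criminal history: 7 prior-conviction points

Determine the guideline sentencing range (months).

Base offense level for obstruction of justice: 16.
R1 applies: 16 + 3 = 19.
R2 applies: 19 + 2 = 21.
R3 does not apply.
R4 applies: 21 − 3 = 18.
R5 applies: 18 + 3 = 21.
R7 applies (level before this adjustment is 21 ≥ 8, so +6): 21 + 6 = 27.
Level 27 exceeds the maximum of 26; capped at 26.
Final offense level: 26.
Criminal history: 7 prior points → Category B (4-9).
Level 26 falls in the 21-26 band.
Grid: Level 21-26 × Category B = 48-52 months.

48-52 months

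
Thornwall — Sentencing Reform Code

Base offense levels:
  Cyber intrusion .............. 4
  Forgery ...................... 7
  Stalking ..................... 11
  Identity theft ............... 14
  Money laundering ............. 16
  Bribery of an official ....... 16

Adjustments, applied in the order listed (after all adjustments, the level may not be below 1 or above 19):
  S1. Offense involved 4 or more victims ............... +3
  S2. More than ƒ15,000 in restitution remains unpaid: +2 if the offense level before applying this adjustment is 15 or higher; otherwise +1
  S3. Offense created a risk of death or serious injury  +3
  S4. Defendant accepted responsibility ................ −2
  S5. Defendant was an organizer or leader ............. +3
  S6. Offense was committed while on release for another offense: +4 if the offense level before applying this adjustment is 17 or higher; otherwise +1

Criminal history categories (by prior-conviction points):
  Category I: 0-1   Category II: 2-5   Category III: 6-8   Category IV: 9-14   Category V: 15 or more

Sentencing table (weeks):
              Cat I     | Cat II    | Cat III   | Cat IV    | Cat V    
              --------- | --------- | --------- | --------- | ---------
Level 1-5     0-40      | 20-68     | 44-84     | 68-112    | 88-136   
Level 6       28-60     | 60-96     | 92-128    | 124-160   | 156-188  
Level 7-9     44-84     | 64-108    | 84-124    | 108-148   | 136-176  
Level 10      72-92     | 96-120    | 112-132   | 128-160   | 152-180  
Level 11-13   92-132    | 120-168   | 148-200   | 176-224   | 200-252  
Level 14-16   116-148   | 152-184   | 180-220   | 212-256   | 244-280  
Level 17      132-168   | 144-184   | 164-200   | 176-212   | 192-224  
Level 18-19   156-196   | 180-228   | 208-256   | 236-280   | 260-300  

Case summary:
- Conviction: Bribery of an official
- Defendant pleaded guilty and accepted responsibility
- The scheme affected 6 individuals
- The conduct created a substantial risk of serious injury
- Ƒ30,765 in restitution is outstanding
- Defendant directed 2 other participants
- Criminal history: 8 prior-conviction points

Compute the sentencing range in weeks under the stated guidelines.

208-256 weeks

Base offense level for bribery of an official: 16.
S1 applies: 16 + 3 = 19.
S2 applies (level before this adjustment is 19 ≥ 15, so +2): 19 + 2 = 21.
S3 applies: 21 + 3 = 24.
S4 applies: 24 − 2 = 22.
S5 applies: 22 + 3 = 25.
Level 25 exceeds the maximum of 19; capped at 19.
Final offense level: 19.
Criminal history: 8 prior points → Category III (6-8).
Level 19 falls in the 18-19 band.
Grid: Level 18-19 × Category III = 208-256 weeks.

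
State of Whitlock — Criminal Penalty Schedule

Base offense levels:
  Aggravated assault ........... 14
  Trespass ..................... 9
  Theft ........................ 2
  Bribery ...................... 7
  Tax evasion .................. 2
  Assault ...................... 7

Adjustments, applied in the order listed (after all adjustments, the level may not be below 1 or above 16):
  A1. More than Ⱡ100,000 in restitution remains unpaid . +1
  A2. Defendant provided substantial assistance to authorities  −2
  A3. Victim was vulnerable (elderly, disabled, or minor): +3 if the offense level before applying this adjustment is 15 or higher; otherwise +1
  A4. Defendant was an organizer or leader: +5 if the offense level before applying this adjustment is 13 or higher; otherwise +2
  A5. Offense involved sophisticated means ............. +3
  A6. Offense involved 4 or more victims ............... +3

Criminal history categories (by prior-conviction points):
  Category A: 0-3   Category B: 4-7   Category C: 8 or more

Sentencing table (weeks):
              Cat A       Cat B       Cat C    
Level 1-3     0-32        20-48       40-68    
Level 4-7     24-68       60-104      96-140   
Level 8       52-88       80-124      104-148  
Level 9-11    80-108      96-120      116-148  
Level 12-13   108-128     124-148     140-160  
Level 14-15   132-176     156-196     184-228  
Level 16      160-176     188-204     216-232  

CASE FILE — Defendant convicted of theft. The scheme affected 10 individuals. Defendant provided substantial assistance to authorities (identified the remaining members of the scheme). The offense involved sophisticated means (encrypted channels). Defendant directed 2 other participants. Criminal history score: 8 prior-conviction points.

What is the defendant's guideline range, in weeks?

Base offense level for theft: 2.
A2 applies: 2 − 2 = 0.
A3 does not apply.
A4 applies (level before this adjustment is 0 < 13, so +2): 0 + 2 = 2.
A5 applies: 2 + 3 = 5.
A6 applies: 5 + 3 = 8.
Final offense level: 8.
Criminal history: 8 prior points → Category C (8+).
Level 8 falls in the 8 band.
Grid: Level 8 × Category C = 104-148 weeks.

104-148 weeks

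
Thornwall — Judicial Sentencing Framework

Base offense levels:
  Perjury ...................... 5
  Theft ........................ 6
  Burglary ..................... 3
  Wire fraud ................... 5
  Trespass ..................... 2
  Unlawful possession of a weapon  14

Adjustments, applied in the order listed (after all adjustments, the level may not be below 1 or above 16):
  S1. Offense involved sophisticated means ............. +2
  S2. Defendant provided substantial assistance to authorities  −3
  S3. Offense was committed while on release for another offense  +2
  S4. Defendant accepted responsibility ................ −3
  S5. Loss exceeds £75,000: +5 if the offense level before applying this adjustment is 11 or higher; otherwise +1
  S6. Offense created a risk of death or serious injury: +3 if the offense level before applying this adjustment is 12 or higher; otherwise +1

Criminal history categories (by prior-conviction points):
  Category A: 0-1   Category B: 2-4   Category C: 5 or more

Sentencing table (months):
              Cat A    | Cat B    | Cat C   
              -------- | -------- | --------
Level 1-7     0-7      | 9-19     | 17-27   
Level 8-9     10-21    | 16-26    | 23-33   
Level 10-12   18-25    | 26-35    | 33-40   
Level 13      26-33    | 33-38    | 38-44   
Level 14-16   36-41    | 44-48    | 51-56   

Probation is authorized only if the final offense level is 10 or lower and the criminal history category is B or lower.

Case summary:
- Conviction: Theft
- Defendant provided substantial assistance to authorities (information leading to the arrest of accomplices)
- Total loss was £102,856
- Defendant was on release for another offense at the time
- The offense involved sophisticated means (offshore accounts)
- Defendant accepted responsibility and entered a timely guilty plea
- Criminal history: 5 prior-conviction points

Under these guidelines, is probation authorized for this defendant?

No

Base offense level for theft: 6.
S1 applies: 6 + 2 = 8.
S2 applies: 8 − 3 = 5.
S3 applies: 5 + 2 = 7.
S4 applies: 7 − 3 = 4.
S5 applies (level before this adjustment is 4 < 11, so +1): 4 + 1 = 5.
Final offense level: 5.
Criminal history: 5 prior points → Category C (5+).
Level 5 falls in the 1-7 band.
Grid: Level 1-7 × Category C = 17-27 months.
Probation check: level 5 ≤ 10 and category C > B → not eligible.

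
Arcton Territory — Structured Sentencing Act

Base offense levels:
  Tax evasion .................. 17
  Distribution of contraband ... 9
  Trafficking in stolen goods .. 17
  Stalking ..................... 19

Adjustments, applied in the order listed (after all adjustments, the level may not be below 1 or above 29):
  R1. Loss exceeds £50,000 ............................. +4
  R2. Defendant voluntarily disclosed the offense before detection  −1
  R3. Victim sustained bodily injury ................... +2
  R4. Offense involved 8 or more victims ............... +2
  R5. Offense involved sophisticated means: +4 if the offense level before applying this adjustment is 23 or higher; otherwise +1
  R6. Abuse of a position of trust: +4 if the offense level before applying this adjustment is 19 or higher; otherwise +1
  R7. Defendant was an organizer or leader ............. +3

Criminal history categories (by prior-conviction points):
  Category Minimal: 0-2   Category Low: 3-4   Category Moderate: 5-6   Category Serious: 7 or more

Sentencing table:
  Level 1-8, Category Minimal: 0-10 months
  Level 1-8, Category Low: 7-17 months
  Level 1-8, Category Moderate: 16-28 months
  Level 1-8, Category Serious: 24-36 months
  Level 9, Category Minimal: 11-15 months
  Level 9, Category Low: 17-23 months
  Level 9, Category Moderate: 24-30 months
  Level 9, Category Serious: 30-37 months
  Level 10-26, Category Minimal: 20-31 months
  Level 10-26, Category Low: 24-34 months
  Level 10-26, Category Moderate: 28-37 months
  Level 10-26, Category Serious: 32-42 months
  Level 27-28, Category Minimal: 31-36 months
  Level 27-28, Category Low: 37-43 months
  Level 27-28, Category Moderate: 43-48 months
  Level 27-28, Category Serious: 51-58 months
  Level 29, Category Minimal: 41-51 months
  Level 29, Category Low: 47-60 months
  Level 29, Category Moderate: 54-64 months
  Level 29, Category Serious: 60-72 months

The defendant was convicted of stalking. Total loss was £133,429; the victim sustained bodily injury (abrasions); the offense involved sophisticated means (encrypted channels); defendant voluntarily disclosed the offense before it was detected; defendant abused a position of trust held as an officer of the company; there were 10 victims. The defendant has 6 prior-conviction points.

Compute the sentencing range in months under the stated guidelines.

54-64 months

Base offense level for stalking: 19.
R1 applies: 19 + 4 = 23.
R2 applies: 23 − 1 = 22.
R3 applies: 22 + 2 = 24.
R4 applies: 24 + 2 = 26.
R5 applies (level before this adjustment is 26 ≥ 23, so +4): 26 + 4 = 30.
R6 applies (level before this adjustment is 30 ≥ 19, so +4): 30 + 4 = 34.
Level 34 exceeds the maximum of 29; capped at 29.
Final offense level: 29.
Criminal history: 6 prior points → Category Moderate (5-6).
Level 29 falls in the 29 band.
Grid: Level 29 × Category Moderate = 54-64 months.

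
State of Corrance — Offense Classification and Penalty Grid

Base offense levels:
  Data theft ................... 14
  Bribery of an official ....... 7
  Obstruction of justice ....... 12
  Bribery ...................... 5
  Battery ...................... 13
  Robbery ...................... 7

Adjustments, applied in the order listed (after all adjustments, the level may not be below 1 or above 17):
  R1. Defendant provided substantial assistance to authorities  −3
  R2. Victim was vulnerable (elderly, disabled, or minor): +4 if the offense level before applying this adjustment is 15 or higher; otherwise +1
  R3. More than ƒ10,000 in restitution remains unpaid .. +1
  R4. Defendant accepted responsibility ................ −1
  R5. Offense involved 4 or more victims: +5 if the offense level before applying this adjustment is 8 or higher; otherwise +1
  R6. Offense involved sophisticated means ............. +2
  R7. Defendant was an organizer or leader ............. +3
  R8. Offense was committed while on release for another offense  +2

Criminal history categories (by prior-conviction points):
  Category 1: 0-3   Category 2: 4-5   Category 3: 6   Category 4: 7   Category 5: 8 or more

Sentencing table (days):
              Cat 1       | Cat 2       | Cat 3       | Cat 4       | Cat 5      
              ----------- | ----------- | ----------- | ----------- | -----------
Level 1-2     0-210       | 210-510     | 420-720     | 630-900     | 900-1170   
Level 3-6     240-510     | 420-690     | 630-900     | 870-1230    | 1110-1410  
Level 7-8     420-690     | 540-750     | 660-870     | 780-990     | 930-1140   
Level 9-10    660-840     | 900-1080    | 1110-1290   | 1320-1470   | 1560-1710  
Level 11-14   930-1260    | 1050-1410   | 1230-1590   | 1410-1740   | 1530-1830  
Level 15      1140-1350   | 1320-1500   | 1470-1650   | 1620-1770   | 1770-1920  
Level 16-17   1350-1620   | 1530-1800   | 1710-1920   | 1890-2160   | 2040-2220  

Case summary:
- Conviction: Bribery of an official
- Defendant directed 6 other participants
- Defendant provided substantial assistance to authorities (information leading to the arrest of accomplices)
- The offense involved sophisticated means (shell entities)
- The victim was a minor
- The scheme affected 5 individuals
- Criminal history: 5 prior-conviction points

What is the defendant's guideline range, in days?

Base offense level for bribery of an official: 7.
R1 applies: 7 − 3 = 4.
R2 applies (level before this adjustment is 4 < 15, so +1): 4 + 1 = 5.
R5 applies (level before this adjustment is 5 < 8, so +1): 5 + 1 = 6.
R6 applies: 6 + 2 = 8.
R7 applies: 8 + 3 = 11.
R8 does not apply.
Final offense level: 11.
Criminal history: 5 prior points → Category 2 (4-5).
Level 11 falls in the 11-14 band.
Grid: Level 11-14 × Category 2 = 1050-1410 days.

1050-1410 days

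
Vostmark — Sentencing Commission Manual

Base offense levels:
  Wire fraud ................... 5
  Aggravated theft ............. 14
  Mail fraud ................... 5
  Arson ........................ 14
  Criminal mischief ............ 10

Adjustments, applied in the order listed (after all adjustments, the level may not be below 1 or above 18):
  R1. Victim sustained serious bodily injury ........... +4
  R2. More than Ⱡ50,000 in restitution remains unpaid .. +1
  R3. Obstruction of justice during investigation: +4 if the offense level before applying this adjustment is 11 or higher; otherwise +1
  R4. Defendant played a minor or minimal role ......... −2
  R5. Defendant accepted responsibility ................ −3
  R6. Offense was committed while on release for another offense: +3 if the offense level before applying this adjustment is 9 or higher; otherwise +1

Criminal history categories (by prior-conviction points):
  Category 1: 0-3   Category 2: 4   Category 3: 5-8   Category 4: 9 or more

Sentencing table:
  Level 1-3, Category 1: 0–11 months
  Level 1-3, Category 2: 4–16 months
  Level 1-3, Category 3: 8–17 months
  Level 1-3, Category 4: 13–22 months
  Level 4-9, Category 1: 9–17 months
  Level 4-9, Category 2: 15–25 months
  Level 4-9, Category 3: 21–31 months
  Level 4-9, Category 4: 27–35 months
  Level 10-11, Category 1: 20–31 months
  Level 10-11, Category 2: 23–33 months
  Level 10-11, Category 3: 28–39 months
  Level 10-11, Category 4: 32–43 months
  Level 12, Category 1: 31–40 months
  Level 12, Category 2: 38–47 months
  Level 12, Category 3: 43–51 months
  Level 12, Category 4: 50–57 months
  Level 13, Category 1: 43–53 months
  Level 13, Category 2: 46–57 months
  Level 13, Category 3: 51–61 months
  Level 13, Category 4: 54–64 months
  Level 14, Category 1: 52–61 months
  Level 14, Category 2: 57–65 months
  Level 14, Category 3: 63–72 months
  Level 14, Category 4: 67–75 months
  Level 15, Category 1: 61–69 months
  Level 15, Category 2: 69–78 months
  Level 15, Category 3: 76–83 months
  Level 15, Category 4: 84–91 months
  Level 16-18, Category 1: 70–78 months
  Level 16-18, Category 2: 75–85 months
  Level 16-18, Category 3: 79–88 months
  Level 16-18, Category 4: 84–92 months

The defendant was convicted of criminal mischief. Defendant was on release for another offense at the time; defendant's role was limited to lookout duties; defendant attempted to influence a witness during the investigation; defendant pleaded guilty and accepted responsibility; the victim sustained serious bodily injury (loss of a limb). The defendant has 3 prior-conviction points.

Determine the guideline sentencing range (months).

70-78 months

Base offense level for criminal mischief: 10.
R1 applies: 10 + 4 = 14.
R3 applies (level before this adjustment is 14 ≥ 11, so +4): 14 + 4 = 18.
R4 applies: 18 − 2 = 16.
R5 applies: 16 − 3 = 13.
R6 applies (level before this adjustment is 13 ≥ 9, so +3): 13 + 3 = 16.
Final offense level: 16.
Criminal history: 3 prior points → Category 1 (0-3).
Level 16 falls in the 16-18 band.
Grid: Level 16-18 × Category 1 = 70-78 months.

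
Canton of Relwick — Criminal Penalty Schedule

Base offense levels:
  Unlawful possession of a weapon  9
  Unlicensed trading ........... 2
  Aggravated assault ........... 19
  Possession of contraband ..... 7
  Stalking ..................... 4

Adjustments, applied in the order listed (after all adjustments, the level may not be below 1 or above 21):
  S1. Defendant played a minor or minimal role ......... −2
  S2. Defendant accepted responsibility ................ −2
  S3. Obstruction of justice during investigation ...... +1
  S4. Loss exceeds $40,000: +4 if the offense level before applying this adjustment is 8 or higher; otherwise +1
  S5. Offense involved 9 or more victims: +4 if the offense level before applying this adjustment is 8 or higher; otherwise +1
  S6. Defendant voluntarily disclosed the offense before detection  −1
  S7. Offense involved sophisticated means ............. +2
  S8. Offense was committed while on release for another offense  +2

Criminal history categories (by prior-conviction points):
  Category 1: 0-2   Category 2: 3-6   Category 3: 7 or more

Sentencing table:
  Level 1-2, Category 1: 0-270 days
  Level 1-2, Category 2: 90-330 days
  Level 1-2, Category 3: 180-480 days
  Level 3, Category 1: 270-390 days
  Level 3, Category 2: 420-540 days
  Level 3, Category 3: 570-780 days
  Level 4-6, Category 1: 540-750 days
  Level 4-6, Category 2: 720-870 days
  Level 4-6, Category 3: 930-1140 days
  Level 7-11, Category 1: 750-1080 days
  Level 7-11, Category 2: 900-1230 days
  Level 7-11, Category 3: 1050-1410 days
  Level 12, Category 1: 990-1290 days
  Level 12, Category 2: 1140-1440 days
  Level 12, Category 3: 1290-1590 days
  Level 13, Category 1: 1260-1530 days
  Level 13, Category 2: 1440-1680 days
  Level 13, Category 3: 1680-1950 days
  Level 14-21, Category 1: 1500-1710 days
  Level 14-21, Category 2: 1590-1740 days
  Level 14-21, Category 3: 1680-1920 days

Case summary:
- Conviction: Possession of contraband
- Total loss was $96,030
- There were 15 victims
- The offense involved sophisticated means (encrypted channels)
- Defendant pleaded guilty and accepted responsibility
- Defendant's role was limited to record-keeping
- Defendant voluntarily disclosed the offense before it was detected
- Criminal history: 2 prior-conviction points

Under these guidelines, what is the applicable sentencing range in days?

Base offense level for possession of contraband: 7.
S1 applies: 7 − 2 = 5.
S2 applies: 5 − 2 = 3.
S3 does not apply.
S4 applies (level before this adjustment is 3 < 8, so +1): 3 + 1 = 4.
S5 applies (level before this adjustment is 4 < 8, so +1): 4 + 1 = 5.
S6 applies: 5 − 1 = 4.
S7 applies: 4 + 2 = 6.
S8 does not apply.
Final offense level: 6.
Criminal history: 2 prior points → Category 1 (0-2).
Level 6 falls in the 4-6 band.
Grid: Level 4-6 × Category 1 = 540-750 days.

540-750 days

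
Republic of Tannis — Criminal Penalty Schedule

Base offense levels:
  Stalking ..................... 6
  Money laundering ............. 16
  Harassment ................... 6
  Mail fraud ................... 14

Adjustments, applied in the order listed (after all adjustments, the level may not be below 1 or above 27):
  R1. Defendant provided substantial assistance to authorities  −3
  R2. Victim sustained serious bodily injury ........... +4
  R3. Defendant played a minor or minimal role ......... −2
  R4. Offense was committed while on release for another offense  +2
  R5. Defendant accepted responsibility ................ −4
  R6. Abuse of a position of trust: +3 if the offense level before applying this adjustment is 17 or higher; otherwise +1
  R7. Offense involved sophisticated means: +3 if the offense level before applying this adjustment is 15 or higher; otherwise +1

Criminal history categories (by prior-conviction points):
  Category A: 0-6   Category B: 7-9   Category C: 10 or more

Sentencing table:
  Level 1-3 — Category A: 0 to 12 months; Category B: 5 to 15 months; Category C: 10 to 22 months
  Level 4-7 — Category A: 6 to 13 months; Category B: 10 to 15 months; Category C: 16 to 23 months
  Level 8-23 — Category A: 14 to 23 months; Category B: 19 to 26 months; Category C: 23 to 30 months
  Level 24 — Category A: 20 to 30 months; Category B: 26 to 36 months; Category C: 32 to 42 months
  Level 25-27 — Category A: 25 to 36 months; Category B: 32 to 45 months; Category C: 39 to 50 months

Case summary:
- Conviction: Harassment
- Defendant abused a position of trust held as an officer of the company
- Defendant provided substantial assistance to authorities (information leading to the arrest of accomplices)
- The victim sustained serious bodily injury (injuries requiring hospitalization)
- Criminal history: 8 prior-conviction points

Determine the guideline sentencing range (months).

19-26 months

Base offense level for harassment: 6.
R1 applies: 6 − 3 = 3.
R2 applies: 3 + 4 = 7.
R3 does not apply.
R6 applies (level before this adjustment is 7 < 17, so +1): 7 + 1 = 8.
R7 does not apply.
Final offense level: 8.
Criminal history: 8 prior points → Category B (7-9).
Level 8 falls in the 8-23 band.
Grid: Level 8-23 × Category B = 19-26 months.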